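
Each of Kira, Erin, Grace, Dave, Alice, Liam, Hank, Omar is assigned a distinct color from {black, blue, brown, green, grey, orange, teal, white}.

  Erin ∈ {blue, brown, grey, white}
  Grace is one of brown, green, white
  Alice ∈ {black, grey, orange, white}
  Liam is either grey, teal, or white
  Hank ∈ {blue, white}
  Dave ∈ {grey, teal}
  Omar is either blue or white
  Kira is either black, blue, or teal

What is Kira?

Among the 8 variables, green fits only Grace (and all 8 values in {black, blue, brown, green, grey, orange, teal, white} must be used), so Grace = green.
Among the 7 still-open variables, brown fits only Erin (and all 7 values in {black, blue, brown, grey, orange, teal, white} must be used), so Erin = brown.
Among the 6 still-open variables, orange fits only Alice (and all 6 values in {black, blue, grey, orange, teal, white} must be used), so Alice = orange.
The 5 still-open variables draw from only 5 values {black, blue, grey, teal, white}, so each is used; only Kira can be black, hence Kira = black.

black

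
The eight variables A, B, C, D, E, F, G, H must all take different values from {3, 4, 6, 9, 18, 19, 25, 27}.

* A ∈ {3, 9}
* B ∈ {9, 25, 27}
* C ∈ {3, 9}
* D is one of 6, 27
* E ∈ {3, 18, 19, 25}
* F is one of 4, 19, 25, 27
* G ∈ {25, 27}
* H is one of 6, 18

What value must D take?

6

Among the 8 variables, 4 fits only F (and all 8 values in {3, 4, 6, 9, 18, 19, 25, 27} must be used), so F = 4.
The 7 still-open variables draw from only 7 values {3, 6, 9, 18, 19, 25, 27}, so each is used; only E can be 19, hence E = 19.
The 6 still-open variables draw from only 6 values {3, 6, 9, 18, 25, 27}, so each is used; only H can be 18, hence H = 18.
Among the 5 still-open variables, 6 fits only D (and all 5 values in {3, 6, 9, 25, 27} must be used), so D = 6.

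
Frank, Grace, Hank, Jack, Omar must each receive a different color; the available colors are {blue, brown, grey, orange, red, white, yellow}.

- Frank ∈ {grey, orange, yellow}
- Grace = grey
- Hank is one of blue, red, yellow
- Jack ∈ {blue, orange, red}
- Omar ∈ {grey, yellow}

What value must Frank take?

Grace must be grey (only option left). Remove grey from Frank, Omar.
That leaves Omar = yellow. Eliminate yellow elsewhere: Frank, Hank.
So Frank = orange.

orange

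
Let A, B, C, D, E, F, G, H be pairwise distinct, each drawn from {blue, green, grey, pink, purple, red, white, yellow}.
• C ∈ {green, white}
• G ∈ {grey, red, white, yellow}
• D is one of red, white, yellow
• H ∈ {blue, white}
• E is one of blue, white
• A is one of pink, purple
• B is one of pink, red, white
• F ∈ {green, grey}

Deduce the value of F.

grey

Among the 8 variables, purple fits only A (and all 8 values in {blue, green, grey, pink, purple, red, white, yellow} must be used), so A = purple.
The 7 still-open variables together cover exactly {blue, green, grey, pink, red, white, yellow} — 7 values for 7 variables — and pink appears only in B's list, so B = pink.
E and H share exactly the 2 values {blue, white}; by pigeonhole those values go to them, so strike blue, white from C, D, G.
C has just one choice, so C = green. So F can't be green.
So F = grey.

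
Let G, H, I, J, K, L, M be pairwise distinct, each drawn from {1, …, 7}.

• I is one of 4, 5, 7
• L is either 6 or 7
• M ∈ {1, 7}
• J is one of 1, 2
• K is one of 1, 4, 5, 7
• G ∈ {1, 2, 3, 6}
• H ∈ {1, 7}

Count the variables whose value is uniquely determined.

The 7 variables draw from only 7 values {1, 2, 3, 4, 5, 6, 7}, so each is used; only G can be 3, hence G = 3.
Among the 6 still-open variables, 2 fits only J (and all 6 values in {1, 2, 4, 5, 6, 7} must be used), so J = 2.
The 5 still-open variables together cover exactly {1, 4, 5, 6, 7} — 5 values for 5 variables — and 6 appears only in L's list, so L = 6.
The 2 variables H and M are confined to {1, 7}, which locks those values in; drop them from I, K.
Determined: G=3, J=2, L=6. The other variables each still have more than one consistent value. That makes 3.

3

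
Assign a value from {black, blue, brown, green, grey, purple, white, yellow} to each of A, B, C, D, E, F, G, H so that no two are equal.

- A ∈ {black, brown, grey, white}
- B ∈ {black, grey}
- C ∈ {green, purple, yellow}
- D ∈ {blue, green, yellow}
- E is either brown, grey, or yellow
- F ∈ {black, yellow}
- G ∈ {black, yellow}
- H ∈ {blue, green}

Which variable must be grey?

B

Among the 8 variables, purple fits only C (and all 8 values in {black, blue, brown, green, grey, purple, white, yellow} must be used), so C = purple.
Among the 7 still-open variables, white fits only A (and all 7 values in {black, blue, brown, green, grey, white, yellow} must be used), so A = white.
The 6 still-open variables draw from only 6 values {black, blue, brown, green, grey, yellow}, so each is used; only E can be brown, hence E = brown.
Among the 5 still-open variables, grey fits only B (and all 5 values in {black, blue, green, grey, yellow} must be used), so B = grey.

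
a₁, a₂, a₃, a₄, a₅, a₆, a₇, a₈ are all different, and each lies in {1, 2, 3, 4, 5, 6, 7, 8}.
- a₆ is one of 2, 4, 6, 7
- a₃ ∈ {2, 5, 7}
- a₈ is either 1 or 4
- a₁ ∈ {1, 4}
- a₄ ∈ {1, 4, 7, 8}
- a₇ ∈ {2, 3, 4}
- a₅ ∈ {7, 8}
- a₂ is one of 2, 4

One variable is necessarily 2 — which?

The 8 variables draw from only 8 values {1, 2, 3, 4, 5, 6, 7, 8}, so each is used; only a₇ can be 3, hence a₇ = 3.
The 7 still-open variables draw from only 7 values {1, 2, 4, 5, 6, 7, 8}, so each is used; only a₃ can be 5, hence a₃ = 5.
Among the 6 still-open variables, 6 fits only a₆ (and all 6 values in {1, 2, 4, 6, 7, 8} must be used), so a₆ = 6.
The 5 still-open variables draw from only 5 values {1, 2, 4, 7, 8}, so each is used; only a₂ can be 2, hence a₂ = 2.

a₂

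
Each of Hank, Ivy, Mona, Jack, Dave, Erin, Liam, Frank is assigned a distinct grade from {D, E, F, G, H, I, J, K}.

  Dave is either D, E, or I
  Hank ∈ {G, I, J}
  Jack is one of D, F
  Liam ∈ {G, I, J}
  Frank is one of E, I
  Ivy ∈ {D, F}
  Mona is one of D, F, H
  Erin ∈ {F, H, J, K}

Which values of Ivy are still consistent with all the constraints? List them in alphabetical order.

D, F

The 8 variables draw from only 8 values {D, E, F, G, H, I, J, K}, so each is used; only Erin can be K, hence Erin = K.
The 7 still-open variables together cover exactly {D, E, F, G, H, I, J} — 7 values for 7 variables — and H appears only in Mona's list, so Mona = H.
Ivy and Jack between them cover only {D, F} — a naked pair. Remove those values from Dave.
The 2 variables Dave and Frank are confined to {E, I}, which locks those values in; drop them from Hank, Liam.
No further eliminations apply; Ivy can still be any of D, F.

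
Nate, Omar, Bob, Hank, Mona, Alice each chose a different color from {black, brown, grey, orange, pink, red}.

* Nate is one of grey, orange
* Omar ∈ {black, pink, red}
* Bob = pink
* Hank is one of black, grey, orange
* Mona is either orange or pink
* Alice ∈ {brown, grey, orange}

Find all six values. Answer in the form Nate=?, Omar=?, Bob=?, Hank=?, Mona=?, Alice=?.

Nate=grey, Omar=red, Bob=pink, Hank=black, Mona=orange, Alice=brown

Bob has just one choice, so Bob = pink. Strike pink from Omar, Mona.
That leaves Mona = orange. Remove orange from Nate, Hank, Alice.
That leaves Nate = grey. Remove grey from Hank, Alice.
That leaves Hank = black. Strike black from Omar.
Alice has just one choice, so Alice = brown.
That leaves Omar = red.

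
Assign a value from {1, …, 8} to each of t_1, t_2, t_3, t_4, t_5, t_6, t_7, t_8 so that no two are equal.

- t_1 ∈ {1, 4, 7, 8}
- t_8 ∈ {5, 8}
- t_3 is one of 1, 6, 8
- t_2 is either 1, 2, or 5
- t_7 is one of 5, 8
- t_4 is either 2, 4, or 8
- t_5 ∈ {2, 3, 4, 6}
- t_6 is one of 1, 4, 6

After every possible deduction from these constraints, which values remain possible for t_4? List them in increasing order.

The 8 variables draw from only 8 values {1, 2, 3, 4, 5, 6, 7, 8}, so each is used; only t_5 can be 3, hence t_5 = 3.
The 7 still-open variables together cover exactly {1, 2, 4, 5, 6, 7, 8} — 7 values for 7 variables — and 7 appears only in t_1's list, so t_1 = 7.
t_7 and t_8 share exactly the 2 values {5, 8}; by pigeonhole those values go to them, so strike 5, 8 from t_2, t_3, t_4.
No further eliminations apply; t_4 can still be any of 2, 4.

2, 4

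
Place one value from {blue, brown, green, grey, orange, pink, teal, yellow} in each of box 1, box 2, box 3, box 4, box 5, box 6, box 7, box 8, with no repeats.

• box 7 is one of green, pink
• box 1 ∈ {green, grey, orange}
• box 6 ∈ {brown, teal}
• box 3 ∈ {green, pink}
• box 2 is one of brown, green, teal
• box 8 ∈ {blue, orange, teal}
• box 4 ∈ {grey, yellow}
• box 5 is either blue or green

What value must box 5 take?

blue

Among the 8 variables, yellow fits only box 4 (and all 8 values in {blue, brown, green, grey, orange, pink, teal, yellow} must be used), so box 4 = yellow.
Among the 7 still-open variables, grey fits only box 1 (and all 7 values in {blue, brown, green, grey, orange, pink, teal} must be used), so box 1 = grey.
The 6 still-open variables together cover exactly {blue, brown, green, orange, pink, teal} — 6 values for 6 variables — and orange appears only in box 8's list, so box 8 = orange.
Among the 5 still-open variables, blue fits only box 5 (and all 5 values in {blue, brown, green, pink, teal} must be used), so box 5 = blue.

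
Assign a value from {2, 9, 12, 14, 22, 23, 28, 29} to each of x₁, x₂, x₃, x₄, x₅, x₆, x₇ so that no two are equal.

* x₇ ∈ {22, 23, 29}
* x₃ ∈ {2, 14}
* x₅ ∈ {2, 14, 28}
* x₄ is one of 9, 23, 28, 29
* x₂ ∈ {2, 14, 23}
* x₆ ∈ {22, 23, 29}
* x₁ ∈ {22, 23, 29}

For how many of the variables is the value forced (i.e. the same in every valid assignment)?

The 7 variables together cover exactly {2, 9, 14, 22, 23, 28, 29} — 7 values for 7 variables — and 9 appears only in x₄'s list, so x₄ = 9.
The 6 still-open variables together cover exactly {2, 14, 22, 23, 28, 29} — 6 values for 6 variables — and 28 appears only in x₅'s list, so x₅ = 28.
The 3 variables x₁, x₆, x₇ are confined to {22, 23, 29}, which locks those values in; drop them from x₂.
Determined: x₄=9, x₅=28. The other variables each still have more than one consistent value. That makes 2.

2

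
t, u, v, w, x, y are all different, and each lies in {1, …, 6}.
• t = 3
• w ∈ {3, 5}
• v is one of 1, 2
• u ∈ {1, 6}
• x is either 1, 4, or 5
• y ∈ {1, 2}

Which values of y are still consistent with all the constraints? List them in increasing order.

1, 2

t's domain is down to {3}, so t = 3. So w can't be 3.
w's domain is down to {5}, so w = 5. Remove 5 from x.
The 4 still-open variables draw from only 4 values {1, 2, 4, 6}, so each is used; only x can be 4, hence x = 4.
The 3 still-open variables draw from only 3 values {1, 2, 6}, so each is used; only u can be 6, hence u = 6.
No further eliminations apply; y can still be any of 1, 2.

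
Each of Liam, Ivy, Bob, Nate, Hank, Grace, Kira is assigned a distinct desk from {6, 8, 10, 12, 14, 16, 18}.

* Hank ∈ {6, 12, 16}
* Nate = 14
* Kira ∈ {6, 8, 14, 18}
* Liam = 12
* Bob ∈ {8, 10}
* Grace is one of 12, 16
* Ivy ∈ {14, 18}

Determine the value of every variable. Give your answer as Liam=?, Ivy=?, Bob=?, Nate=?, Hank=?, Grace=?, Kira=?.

Liam has just one choice, so Liam = 12. Remove 12 from Hank, Grace.
Nate has just one choice, so Nate = 14. Eliminate 14 elsewhere: Ivy, Kira.
Grace has just one choice, so Grace = 16. Strike 16 from Hank.
Ivy must be 18 (only option left). So Kira can't be 18.
Hank must be 6 (only option left). Remove 6 from Kira.
Kira has just one choice, so Kira = 8. So Bob can't be 8.
Bob's domain is down to {10}, so Bob = 10.

Liam=12, Ivy=18, Bob=10, Nate=14, Hank=6, Grace=16, Kira=8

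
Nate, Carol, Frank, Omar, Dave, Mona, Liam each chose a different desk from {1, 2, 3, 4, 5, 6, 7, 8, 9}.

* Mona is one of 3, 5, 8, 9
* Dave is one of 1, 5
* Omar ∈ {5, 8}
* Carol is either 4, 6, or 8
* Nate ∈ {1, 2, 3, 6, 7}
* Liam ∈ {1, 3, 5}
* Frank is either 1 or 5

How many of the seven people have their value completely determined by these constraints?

3

Frank and Dave between them cover only {1, 5} — a naked pair. Remove those values from Nate, Omar, Mona, Liam.
Omar has just one choice, so Omar = 8. Eliminate 8 elsewhere: Carol, Mona.
That leaves Liam = 3. So Nate, Mona can't be 3.
Mona must be 9 (only option left).
Determined: Omar=8, Mona=9, Liam=3. The other people each still have more than one consistent value. That makes 3.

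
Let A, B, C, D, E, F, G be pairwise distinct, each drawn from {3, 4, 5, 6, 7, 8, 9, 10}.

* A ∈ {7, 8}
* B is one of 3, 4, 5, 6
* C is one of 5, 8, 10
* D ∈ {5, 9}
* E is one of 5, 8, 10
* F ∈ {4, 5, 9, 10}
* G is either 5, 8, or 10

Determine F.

4

C, E, G between them cover only {5, 8, 10} — a naked triple. Remove those values from A, B, D, F.
A must be 7 (only option left).
D has just one choice, so D = 9. So F can't be 9.
So F = 4.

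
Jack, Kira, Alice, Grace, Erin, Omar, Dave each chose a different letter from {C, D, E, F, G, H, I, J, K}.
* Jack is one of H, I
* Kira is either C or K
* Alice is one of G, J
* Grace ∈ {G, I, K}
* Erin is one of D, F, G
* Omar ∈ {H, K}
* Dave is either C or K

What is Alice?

Kira and Dave between them cover only {C, K} — a naked pair. Remove those values from Grace, Omar.
Omar's domain is down to {H}, so Omar = H. So Jack can't be H.
That leaves Jack = I. Remove I from Grace.
Grace has just one choice, so Grace = G. Strike G from Alice, Erin.
So Alice = J.

J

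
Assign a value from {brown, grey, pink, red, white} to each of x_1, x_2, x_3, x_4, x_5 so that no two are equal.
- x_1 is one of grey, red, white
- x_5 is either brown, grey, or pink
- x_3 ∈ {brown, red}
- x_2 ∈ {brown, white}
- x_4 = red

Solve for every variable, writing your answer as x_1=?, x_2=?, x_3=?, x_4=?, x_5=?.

x_1=grey, x_2=white, x_3=brown, x_4=red, x_5=pink

x_4 has just one choice, so x_4 = red. Remove red from x_1, x_3.
That leaves x_3 = brown. Remove brown from x_2, x_5.
x_2 must be white (only option left). So x_1 can't be white.
x_1 must be grey (only option left). Remove grey from x_5.
x_5 must be pink (only option left).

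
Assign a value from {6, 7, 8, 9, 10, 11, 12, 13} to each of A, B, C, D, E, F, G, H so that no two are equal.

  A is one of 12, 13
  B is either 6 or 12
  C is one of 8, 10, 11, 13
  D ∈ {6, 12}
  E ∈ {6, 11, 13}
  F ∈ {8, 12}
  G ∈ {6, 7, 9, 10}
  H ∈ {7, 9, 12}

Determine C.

The 2 variables B and D are confined to {6, 12}, which locks those values in; drop them from A, E, F, G, H.
A has just one choice, so A = 13. Remove 13 from C, E.
That leaves E = 11. So C can't be 11.
F's domain is down to {8}, so F = 8. Remove 8 from C.
So C = 10.

10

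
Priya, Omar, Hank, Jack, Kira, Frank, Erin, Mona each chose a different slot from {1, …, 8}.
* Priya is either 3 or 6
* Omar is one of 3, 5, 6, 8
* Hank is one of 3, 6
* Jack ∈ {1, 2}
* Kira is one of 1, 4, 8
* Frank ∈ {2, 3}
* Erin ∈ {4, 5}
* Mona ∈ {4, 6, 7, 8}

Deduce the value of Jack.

The 8 variables draw from only 8 values {1, 2, 3, 4, 5, 6, 7, 8}, so each is used; only Mona can be 7, hence Mona = 7.
Priya and Hank share exactly the 2 values {3, 6}; by pigeonhole those values go to them, so strike 3, 6 from Omar, Frank.
Frank has just one choice, so Frank = 2. Remove 2 from Jack.
So Jack = 1.

1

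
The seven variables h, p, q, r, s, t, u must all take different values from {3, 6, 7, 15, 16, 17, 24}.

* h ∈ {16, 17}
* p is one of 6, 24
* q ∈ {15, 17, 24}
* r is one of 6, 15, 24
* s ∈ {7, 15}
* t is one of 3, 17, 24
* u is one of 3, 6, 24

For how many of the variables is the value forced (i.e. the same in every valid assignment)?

2

The 7 variables together cover exactly {3, 6, 7, 15, 16, 17, 24} — 7 values for 7 variables — and 7 appears only in s's list, so s = 7.
Among the 6 still-open variables, 16 fits only h (and all 6 values in {3, 6, 15, 16, 17, 24} must be used), so h = 16.
Determined: h=16, s=7. The other variables each still have more than one consistent value. That makes 2.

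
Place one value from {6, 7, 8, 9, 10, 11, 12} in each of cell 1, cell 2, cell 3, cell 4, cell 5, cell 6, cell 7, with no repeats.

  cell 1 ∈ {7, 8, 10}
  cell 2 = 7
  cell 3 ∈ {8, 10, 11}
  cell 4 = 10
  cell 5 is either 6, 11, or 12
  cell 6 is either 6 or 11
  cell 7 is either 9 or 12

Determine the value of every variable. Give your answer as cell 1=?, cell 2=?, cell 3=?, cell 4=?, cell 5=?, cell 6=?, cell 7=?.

cell 1=8, cell 2=7, cell 3=11, cell 4=10, cell 5=12, cell 6=6, cell 7=9

cell 2 has just one choice, so cell 2 = 7. Eliminate 7 elsewhere: cell 1.
cell 4 must be 10 (only option left). Eliminate 10 elsewhere: cell 1, cell 3.
cell 1 must be 8 (only option left). So cell 3 can't be 8.
That leaves cell 3 = 11. Remove 11 from cell 5, cell 6.
cell 6 has just one choice, so cell 6 = 6. Strike 6 from cell 5.
cell 5 has just one choice, so cell 5 = 12. So cell 7 can't be 12.
cell 7 has just one choice, so cell 7 = 9.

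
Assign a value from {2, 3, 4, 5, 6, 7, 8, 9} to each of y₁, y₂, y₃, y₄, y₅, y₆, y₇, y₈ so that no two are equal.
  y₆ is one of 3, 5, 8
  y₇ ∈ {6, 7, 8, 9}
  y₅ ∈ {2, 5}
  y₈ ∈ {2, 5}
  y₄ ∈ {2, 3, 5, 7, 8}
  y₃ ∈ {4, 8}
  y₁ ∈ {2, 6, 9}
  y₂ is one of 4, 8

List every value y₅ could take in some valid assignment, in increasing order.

2, 5

y₂ and y₃ between them cover only {4, 8} — a naked pair. Remove those values from y₄, y₆, y₇.
y₅ and y₈ share exactly the 2 values {2, 5}; by pigeonhole those values go to them, so strike 2, 5 from y₁, y₄, y₆.
y₆'s domain is down to {3}, so y₆ = 3. Eliminate 3 elsewhere: y₄.
y₄'s domain is down to {7}, so y₄ = 7. Eliminate 7 elsewhere: y₇.
No further eliminations apply; y₅ can still be any of 2, 5.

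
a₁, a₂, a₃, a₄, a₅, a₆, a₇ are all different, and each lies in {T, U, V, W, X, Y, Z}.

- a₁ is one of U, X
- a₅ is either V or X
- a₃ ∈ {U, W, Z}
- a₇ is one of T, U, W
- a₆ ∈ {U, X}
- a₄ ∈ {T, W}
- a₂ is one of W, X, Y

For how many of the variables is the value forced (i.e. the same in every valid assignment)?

3

Among the 7 variables, V fits only a₅ (and all 7 values in {T, U, V, W, X, Y, Z} must be used), so a₅ = V.
The 6 still-open variables together cover exactly {T, U, W, X, Y, Z} — 6 values for 6 variables — and Y appears only in a₂'s list, so a₂ = Y.
The 5 still-open variables draw from only 5 values {T, U, W, X, Z}, so each is used; only a₃ can be Z, hence a₃ = Z.
a₁ and a₆ between them cover only {U, X} — a naked pair. Remove those values from a₇.
Determined: a₂=Y, a₃=Z, a₅=V. The other variables each still have more than one consistent value. That makes 3.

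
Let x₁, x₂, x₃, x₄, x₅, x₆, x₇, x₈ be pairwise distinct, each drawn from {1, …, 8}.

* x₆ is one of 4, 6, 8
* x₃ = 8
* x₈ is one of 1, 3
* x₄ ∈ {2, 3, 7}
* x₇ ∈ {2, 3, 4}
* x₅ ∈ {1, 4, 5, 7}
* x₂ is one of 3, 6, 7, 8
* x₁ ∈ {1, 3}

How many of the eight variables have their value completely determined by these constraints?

x₃ has just one choice, so x₃ = 8. Eliminate 8 elsewhere: x₂, x₆.
The 7 still-open variables together cover exactly {1, 2, 3, 4, 5, 6, 7} — 7 values for 7 variables — and 5 appears only in x₅'s list, so x₅ = 5.
x₁ and x₈ share exactly the 2 values {1, 3}; by pigeonhole those values go to them, so strike 1, 3 from x₂, x₄, x₇.
Determined: x₃=8, x₅=5. The other variables each still have more than one consistent value. That makes 2.

2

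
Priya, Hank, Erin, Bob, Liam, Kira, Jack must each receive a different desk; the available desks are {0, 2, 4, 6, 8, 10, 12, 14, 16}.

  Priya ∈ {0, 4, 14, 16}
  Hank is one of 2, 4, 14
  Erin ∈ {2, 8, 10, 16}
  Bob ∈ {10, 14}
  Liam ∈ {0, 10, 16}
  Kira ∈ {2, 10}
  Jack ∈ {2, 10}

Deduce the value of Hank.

The 7 variables together cover exactly {0, 2, 4, 8, 10, 14, 16} — 7 values for 7 variables — and 8 appears only in Erin's list, so Erin = 8.
Kira and Jack between them cover only {2, 10} — a naked pair. Remove those values from Hank, Bob, Liam.
Bob's domain is down to {14}, so Bob = 14. So Priya, Hank can't be 14.
So Hank = 4.

4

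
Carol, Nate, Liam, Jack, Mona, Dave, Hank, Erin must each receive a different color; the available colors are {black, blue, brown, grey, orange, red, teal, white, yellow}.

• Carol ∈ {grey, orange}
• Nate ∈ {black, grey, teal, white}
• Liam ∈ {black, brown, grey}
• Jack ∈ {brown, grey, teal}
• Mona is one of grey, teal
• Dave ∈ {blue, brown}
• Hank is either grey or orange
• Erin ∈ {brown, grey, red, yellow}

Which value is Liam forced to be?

Carol and Hank share exactly the 2 values {grey, orange}; by pigeonhole those values go to them, so strike grey, orange from Nate, Liam, Jack, Mona, Erin.
Mona must be teal (only option left). So Nate, Jack can't be teal.
Jack must be brown (only option left). Eliminate brown elsewhere: Liam, Dave, Erin.
So Liam = black.

black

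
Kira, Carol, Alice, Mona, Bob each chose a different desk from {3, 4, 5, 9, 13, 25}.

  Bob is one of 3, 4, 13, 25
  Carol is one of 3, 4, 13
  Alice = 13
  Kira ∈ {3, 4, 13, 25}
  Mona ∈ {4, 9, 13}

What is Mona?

Alice must be 13 (only option left). Strike 13 from Kira, Carol, Mona, Bob.
The 4 still-open variables together cover exactly {3, 4, 9, 25} — 4 values for 4 variables — and 9 appears only in Mona's list, so Mona = 9.

9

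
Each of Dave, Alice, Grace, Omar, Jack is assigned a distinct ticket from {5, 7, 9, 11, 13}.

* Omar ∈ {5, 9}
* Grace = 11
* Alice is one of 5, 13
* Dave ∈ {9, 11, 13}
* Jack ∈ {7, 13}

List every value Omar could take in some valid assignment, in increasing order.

Grace has just one choice, so Grace = 11. So Dave can't be 11.
The 4 still-open variables draw from only 4 values {5, 7, 9, 13}, so each is used; only Jack can be 7, hence Jack = 7.
No further eliminations apply; Omar can still be any of 5, 9.

5, 9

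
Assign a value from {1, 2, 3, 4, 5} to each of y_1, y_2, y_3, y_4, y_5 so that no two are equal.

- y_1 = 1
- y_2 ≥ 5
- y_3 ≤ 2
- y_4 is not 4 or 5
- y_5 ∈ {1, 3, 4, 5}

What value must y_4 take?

y_1 has just one choice, so y_1 = 1. Strike 1 from y_3, y_4, y_5.
y_2 has just one choice, so y_2 = 5. Remove 5 from y_5.
y_3 must be 2 (only option left). Remove 2 from y_4.
So y_4 = 3.

3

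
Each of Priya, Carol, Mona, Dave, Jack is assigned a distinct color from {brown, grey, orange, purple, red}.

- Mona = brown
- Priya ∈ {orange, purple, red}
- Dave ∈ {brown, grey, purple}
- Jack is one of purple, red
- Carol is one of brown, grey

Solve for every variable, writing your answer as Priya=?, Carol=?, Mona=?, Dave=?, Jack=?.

Priya=orange, Carol=grey, Mona=brown, Dave=purple, Jack=red

Mona's domain is down to {brown}, so Mona = brown. So Carol, Dave can't be brown.
Carol's domain is down to {grey}, so Carol = grey. Eliminate grey elsewhere: Dave.
Dave must be purple (only option left). Eliminate purple elsewhere: Priya, Jack.
That leaves Jack = red. Remove red from Priya.
That leaves Priya = orange.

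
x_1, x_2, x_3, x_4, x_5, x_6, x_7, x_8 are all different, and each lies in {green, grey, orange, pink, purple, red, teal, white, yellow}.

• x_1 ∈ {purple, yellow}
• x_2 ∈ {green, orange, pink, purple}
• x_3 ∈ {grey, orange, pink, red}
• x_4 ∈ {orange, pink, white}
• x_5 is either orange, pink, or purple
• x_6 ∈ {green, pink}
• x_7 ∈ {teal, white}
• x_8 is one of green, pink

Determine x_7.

teal

x_6 and x_8 share exactly the 2 values {green, pink}; by pigeonhole those values go to them, so strike green, pink from x_2, x_3, x_4, x_5.
x_2 and x_5 between them cover only {orange, purple} — a naked pair. Remove those values from x_1, x_3, x_4.
x_1's domain is down to {yellow}, so x_1 = yellow.
x_4's domain is down to {white}, so x_4 = white. So x_7 can't be white.
So x_7 = teal.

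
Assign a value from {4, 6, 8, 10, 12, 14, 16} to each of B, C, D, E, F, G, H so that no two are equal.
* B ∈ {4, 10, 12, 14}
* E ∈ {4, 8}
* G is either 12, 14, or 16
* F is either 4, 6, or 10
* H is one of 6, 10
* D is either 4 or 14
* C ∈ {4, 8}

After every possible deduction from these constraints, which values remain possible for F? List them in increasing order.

The 7 variables draw from only 7 values {4, 6, 8, 10, 12, 14, 16}, so each is used; only G can be 16, hence G = 16.
The 6 still-open variables draw from only 6 values {4, 6, 8, 10, 12, 14}, so each is used; only B can be 12, hence B = 12.
Among the 5 still-open variables, 14 fits only D (and all 5 values in {4, 6, 8, 10, 14} must be used), so D = 14.
C and E between them cover only {4, 8} — a naked pair. Remove those values from F.
No further eliminations apply; F can still be any of 6, 10.

6, 10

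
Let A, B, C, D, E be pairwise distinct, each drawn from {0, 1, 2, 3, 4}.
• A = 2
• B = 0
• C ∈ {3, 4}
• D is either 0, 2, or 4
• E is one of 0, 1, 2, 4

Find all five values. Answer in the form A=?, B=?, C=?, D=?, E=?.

A=2, B=0, C=3, D=4, E=1

A must be 2 (only option left). Strike 2 from D, E.
B must be 0 (only option left). Eliminate 0 elsewhere: D, E.
D's domain is down to {4}, so D = 4. So C, E can't be 4.
E has just one choice, so E = 1.
C has just one choice, so C = 3.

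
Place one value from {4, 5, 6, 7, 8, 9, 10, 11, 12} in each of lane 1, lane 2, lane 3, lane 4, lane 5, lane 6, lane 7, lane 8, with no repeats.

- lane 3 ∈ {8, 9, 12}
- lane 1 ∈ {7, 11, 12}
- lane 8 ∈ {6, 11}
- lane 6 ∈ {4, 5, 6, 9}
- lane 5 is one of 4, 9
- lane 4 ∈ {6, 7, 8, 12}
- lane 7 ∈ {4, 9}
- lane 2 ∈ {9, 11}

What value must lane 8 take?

Among the 8 variables, 5 fits only lane 6 (and all 8 values in {4, 5, 6, 7, 8, 9, 11, 12} must be used), so lane 6 = 5.
lane 5 and lane 7 share exactly the 2 values {4, 9}; by pigeonhole those values go to them, so strike 4, 9 from lane 2, lane 3.
That leaves lane 2 = 11. Remove 11 from lane 1, lane 8.
So lane 8 = 6.

6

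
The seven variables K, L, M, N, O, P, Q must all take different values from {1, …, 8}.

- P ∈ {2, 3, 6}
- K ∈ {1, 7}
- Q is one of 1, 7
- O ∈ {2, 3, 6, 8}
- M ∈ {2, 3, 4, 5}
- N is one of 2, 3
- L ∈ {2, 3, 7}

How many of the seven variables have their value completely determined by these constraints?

K and Q share exactly the 2 values {1, 7}; by pigeonhole those values go to them, so strike 1, 7 from L.
The 2 variables L and N are confined to {2, 3}, which locks those values in; drop them from M, O, P.
P must be 6 (only option left). Eliminate 6 elsewhere: O.
O has just one choice, so O = 8.
Determined: O=8, P=6. The other variables each still have more than one consistent value. That makes 2.

2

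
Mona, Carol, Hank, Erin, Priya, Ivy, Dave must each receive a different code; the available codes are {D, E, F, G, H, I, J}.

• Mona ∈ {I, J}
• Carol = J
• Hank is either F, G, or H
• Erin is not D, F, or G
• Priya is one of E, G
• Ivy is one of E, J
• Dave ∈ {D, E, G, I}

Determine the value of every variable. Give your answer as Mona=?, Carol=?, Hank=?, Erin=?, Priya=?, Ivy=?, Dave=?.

Carol has just one choice, so Carol = J. So Mona, Erin, Ivy can't be J.
Ivy's domain is down to {E}, so Ivy = E. Strike E from Erin, Priya, Dave.
Mona's domain is down to {I}, so Mona = I. Strike I from Erin, Dave.
Erin has just one choice, so Erin = H. Strike H from Hank.
That leaves Priya = G. Eliminate G elsewhere: Hank, Dave.
That leaves Dave = D.
Hank's domain is down to {F}, so Hank = F.

Mona=I, Carol=J, Hank=F, Erin=H, Priya=G, Ivy=E, Dave=D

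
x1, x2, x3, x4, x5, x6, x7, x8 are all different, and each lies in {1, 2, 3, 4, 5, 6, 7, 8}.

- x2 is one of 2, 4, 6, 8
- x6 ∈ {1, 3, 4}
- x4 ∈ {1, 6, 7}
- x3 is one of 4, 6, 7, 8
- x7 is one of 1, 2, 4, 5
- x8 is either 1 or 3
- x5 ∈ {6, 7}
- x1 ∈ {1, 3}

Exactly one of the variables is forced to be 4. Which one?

The 8 variables together cover exactly {1, 2, 3, 4, 5, 6, 7, 8} — 8 values for 8 variables — and 5 appears only in x7's list, so x7 = 5.
The 7 still-open variables together cover exactly {1, 2, 3, 4, 6, 7, 8} — 7 values for 7 variables — and 2 appears only in x2's list, so x2 = 2.
The 6 still-open variables together cover exactly {1, 3, 4, 6, 7, 8} — 6 values for 6 variables — and 8 appears only in x3's list, so x3 = 8.
The 5 still-open variables together cover exactly {1, 3, 4, 6, 7} — 5 values for 5 variables — and 4 appears only in x6's list, so x6 = 4.

x6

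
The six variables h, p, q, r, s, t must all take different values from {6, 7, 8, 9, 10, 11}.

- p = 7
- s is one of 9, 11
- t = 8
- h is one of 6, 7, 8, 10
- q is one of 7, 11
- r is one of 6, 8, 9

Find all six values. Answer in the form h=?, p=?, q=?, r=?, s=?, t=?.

p must be 7 (only option left). Eliminate 7 elsewhere: h, q.
q has just one choice, so q = 11. Eliminate 11 elsewhere: s.
That leaves s = 9. Strike 9 from r.
t must be 8 (only option left). Remove 8 from h, r.
r has just one choice, so r = 6. Eliminate 6 elsewhere: h.
h has just one choice, so h = 10.

h=10, p=7, q=11, r=6, s=9, t=8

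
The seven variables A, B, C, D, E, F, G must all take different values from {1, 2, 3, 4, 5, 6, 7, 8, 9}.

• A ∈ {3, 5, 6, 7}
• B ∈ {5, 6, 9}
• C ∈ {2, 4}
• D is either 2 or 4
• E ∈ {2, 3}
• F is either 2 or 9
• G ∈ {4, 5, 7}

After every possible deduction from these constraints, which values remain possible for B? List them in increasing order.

The 2 variables C and D are confined to {2, 4}, which locks those values in; drop them from E, F, G.
E's domain is down to {3}, so E = 3. Eliminate 3 elsewhere: A.
That leaves F = 9. So B can't be 9.
No further eliminations apply; B can still be any of 5, 6.

5, 6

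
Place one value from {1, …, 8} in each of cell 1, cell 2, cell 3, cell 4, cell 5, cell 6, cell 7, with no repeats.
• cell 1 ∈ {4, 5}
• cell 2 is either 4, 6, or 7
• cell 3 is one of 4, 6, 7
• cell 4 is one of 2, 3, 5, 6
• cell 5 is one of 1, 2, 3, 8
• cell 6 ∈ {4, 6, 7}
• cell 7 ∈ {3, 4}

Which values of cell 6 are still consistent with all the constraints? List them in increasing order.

cell 2, cell 3, cell 6 between them cover only {4, 6, 7} — a naked triple. Remove those values from cell 1, cell 4, cell 7.
cell 1 has just one choice, so cell 1 = 5. Strike 5 from cell 4.
cell 7 must be 3 (only option left). Remove 3 from cell 4, cell 5.
cell 4 has just one choice, so cell 4 = 2. Remove 2 from cell 5.
No further eliminations apply; cell 6 can still be any of 4, 6, 7.

4, 6, 7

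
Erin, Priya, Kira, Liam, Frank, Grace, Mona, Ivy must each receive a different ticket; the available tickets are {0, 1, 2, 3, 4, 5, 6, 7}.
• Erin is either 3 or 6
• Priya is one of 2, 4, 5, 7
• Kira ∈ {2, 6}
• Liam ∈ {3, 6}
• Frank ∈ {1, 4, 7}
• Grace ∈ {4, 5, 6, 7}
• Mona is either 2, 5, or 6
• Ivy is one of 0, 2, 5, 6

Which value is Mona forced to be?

5

The 8 variables together cover exactly {0, 1, 2, 3, 4, 5, 6, 7} — 8 values for 8 variables — and 0 appears only in Ivy's list, so Ivy = 0.
Among the 7 still-open variables, 1 fits only Frank (and all 7 values in {1, 2, 3, 4, 5, 6, 7} must be used), so Frank = 1.
Erin and Liam between them cover only {3, 6} — a naked pair. Remove those values from Kira, Grace, Mona.
Kira has just one choice, so Kira = 2. Eliminate 2 elsewhere: Priya, Mona.
So Mona = 5.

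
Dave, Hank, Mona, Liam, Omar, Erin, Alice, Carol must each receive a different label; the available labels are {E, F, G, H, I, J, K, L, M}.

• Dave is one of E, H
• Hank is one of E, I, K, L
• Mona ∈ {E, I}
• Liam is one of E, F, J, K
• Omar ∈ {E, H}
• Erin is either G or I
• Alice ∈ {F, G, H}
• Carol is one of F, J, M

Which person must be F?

Alice

The 2 variables Dave and Omar are confined to {E, H}, which locks those values in; drop them from Hank, Mona, Liam, Alice.
Mona's domain is down to {I}, so Mona = I. So Hank, Erin can't be I.
Erin has just one choice, so Erin = G. Remove G from Alice.
So F goes to Alice.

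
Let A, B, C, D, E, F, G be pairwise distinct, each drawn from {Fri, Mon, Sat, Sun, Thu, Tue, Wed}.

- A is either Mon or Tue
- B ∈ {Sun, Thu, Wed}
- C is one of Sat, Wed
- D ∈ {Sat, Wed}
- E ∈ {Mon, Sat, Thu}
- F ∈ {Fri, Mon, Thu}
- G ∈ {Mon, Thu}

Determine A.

Tue

The 7 variables draw from only 7 values {Fri, Mon, Sat, Sun, Thu, Tue, Wed}, so each is used; only F can be Fri, hence F = Fri.
The 6 still-open variables draw from only 6 values {Mon, Sat, Sun, Thu, Tue, Wed}, so each is used; only B can be Sun, hence B = Sun.
Among the 5 still-open variables, Tue fits only A (and all 5 values in {Mon, Sat, Thu, Tue, Wed} must be used), so A = Tue.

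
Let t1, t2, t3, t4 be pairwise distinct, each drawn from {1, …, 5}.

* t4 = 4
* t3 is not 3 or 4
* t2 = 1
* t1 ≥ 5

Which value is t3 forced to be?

t1 has just one choice, so t1 = 5. So t3 can't be 5.
t2 must be 1 (only option left). So t3 can't be 1.
So t3 = 2.

2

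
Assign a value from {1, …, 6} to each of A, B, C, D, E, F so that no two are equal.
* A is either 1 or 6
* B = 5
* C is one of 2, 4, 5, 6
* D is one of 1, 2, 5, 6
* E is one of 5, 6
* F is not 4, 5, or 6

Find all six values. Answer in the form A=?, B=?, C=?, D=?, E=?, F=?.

A=1, B=5, C=4, D=2, E=6, F=3

B has just one choice, so B = 5. Eliminate 5 elsewhere: C, D, E.
E must be 6 (only option left). Eliminate 6 elsewhere: A, C, D.
A's domain is down to {1}, so A = 1. So D, F can't be 1.
D's domain is down to {2}, so D = 2. Remove 2 from C, F.
F has just one choice, so F = 3.
C has just one choice, so C = 4.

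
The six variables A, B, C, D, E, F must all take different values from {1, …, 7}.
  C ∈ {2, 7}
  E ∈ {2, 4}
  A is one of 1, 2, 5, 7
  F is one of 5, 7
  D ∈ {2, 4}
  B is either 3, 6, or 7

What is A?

D and E share exactly the 2 values {2, 4}; by pigeonhole those values go to them, so strike 2, 4 from A, C.
That leaves C = 7. Remove 7 from A, B, F.
That leaves F = 5. Strike 5 from A.
So A = 1.

1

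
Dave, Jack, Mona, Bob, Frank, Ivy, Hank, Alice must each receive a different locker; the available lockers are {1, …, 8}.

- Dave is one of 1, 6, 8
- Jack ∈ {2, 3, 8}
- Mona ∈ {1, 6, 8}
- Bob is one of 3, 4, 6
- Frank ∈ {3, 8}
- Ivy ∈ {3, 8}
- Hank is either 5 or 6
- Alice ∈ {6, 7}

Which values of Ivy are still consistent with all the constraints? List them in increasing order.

3, 8

The 8 variables draw from only 8 values {1, 2, 3, 4, 5, 6, 7, 8}, so each is used; only Jack can be 2, hence Jack = 2.
Among the 7 still-open variables, 4 fits only Bob (and all 7 values in {1, 3, 4, 5, 6, 7, 8} must be used), so Bob = 4.
The 6 still-open variables together cover exactly {1, 3, 5, 6, 7, 8} — 6 values for 6 variables — and 5 appears only in Hank's list, so Hank = 5.
Among the 5 still-open variables, 7 fits only Alice (and all 5 values in {1, 3, 6, 7, 8} must be used), so Alice = 7.
Frank and Ivy share exactly the 2 values {3, 8}; by pigeonhole those values go to them, so strike 3, 8 from Dave, Mona.
No further eliminations apply; Ivy can still be any of 3, 8.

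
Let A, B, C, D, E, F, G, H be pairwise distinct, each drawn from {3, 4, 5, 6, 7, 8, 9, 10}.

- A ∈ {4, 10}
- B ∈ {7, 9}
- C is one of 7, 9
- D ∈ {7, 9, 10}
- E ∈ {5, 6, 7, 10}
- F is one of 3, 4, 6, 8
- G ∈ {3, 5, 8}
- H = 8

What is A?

4

H must be 8 (only option left). Eliminate 8 elsewhere: F, G.
B and C share exactly the 2 values {7, 9}; by pigeonhole those values go to them, so strike 7, 9 from D, E.
That leaves D = 10. Remove 10 from A, E.
So A = 4.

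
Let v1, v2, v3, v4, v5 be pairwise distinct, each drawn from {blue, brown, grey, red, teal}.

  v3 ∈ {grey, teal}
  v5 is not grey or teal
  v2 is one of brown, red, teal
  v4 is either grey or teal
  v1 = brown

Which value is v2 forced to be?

v1's domain is down to {brown}, so v1 = brown. Eliminate brown elsewhere: v2, v5.
Among the 4 still-open variables, blue fits only v5 (and all 4 values in {blue, grey, red, teal} must be used), so v5 = blue.
Among the 3 still-open variables, red fits only v2 (and all 3 values in {grey, red, teal} must be used), so v2 = red.

red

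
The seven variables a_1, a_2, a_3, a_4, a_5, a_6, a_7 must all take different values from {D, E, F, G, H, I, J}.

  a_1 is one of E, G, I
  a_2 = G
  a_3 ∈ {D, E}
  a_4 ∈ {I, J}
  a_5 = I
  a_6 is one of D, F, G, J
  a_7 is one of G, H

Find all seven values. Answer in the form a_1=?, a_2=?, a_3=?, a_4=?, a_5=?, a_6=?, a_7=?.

a_1=E, a_2=G, a_3=D, a_4=J, a_5=I, a_6=F, a_7=H

a_2's domain is down to {G}, so a_2 = G. So a_1, a_6, a_7 can't be G.
a_5's domain is down to {I}, so a_5 = I. Remove I from a_1, a_4.
a_7's domain is down to {H}, so a_7 = H.
a_1 must be E (only option left). Strike E from a_3.
a_3 has just one choice, so a_3 = D. So a_6 can't be D.
a_4 must be J (only option left). Eliminate J elsewhere: a_6.
a_6 has just one choice, so a_6 = F.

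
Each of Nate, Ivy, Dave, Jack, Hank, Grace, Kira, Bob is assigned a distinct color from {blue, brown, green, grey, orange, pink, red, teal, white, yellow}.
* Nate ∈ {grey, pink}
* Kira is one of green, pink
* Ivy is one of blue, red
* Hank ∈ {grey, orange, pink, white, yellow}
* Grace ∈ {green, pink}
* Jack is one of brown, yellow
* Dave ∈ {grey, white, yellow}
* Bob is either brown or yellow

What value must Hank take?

Jack and Bob share exactly the 2 values {brown, yellow}; by pigeonhole those values go to them, so strike brown, yellow from Dave, Hank.
Grace and Kira between them cover only {green, pink} — a naked pair. Remove those values from Nate, Hank.
That leaves Nate = grey. Eliminate grey elsewhere: Dave, Hank.
Dave must be white (only option left). Strike white from Hank.
So Hank = orange.

orange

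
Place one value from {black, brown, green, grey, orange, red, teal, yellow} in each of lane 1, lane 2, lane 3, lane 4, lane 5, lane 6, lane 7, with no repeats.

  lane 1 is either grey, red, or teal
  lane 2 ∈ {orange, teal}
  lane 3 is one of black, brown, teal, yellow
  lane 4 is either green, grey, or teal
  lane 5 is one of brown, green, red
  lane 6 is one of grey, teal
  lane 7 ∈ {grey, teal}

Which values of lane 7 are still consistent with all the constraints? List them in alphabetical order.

grey, teal

lane 6 and lane 7 share exactly the 2 values {grey, teal}; by pigeonhole those values go to them, so strike grey, teal from lane 1, lane 2, lane 3, lane 4.
That leaves lane 1 = red. Remove red from lane 5.
lane 2 has just one choice, so lane 2 = orange.
lane 4 has just one choice, so lane 4 = green. So lane 5 can't be green.
lane 5 must be brown (only option left). Eliminate brown elsewhere: lane 3.
No further eliminations apply; lane 7 can still be any of grey, teal.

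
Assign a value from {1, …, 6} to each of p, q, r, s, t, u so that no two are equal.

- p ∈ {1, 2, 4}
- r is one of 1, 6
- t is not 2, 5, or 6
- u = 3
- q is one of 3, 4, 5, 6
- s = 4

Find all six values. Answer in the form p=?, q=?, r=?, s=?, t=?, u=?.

p=2, q=5, r=6, s=4, t=1, u=3

s has just one choice, so s = 4. Strike 4 from p, q, t.
That leaves u = 3. Eliminate 3 elsewhere: q, t.
That leaves t = 1. Eliminate 1 elsewhere: p, r.
p's domain is down to {2}, so p = 2.
r must be 6 (only option left). Strike 6 from q.
That leaves q = 5.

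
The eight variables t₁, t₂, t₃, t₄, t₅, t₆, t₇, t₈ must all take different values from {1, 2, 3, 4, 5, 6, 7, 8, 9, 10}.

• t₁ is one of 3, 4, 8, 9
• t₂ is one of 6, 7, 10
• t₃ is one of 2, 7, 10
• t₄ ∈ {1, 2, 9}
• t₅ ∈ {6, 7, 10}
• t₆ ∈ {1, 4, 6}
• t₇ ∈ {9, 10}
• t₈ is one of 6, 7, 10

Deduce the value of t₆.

t₂, t₅, t₈ share exactly the 3 values {6, 7, 10}; by pigeonhole those values go to them, so strike 6, 7, 10 from t₃, t₆, t₇.
t₃ has just one choice, so t₃ = 2. Remove 2 from t₄.
That leaves t₇ = 9. Eliminate 9 elsewhere: t₁, t₄.
t₄ must be 1 (only option left). So t₆ can't be 1.
So t₆ = 4.

4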